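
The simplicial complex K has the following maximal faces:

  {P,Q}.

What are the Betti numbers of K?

K has 2 vertices, 1 edge.
rank ∂_0 = 0, rank ∂_1 = 1 ⇒ b_0 = 2 − 0 − 1 = 1; all invariant factors of ∂_1 are 1 so no torsion. So H_0 = Z.
rank ∂_1 = 1, rank ∂_2 = 0 ⇒ b_1 = 1 − 1 − 0 = 0. So H_1 = 0.

b_0 = 1, b_1 = 0.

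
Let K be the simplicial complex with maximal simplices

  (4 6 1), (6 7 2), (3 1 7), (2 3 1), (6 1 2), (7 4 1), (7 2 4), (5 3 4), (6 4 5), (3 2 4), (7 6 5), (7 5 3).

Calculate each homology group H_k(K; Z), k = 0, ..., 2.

H_0 ≅ Z,  H_1 ≅ Z/2Z,  H_2 = 0.

Take the total order 1 < 2 < 3 < 4 < 5 < 6 < 7 on the vertex set. Then K (dimension 2) consists of the simplices:

  0-simplices (7): [1], [2], [3], [4], [5], [6], [7]
  1-simplices (18): [1,2], [1,3], [1,4], [1,6], [1,7], [2,3], [2,4], [2,6], [2,7], [3,4], [3,5], [3,7], [4,5], [4,6], [4,7], [5,6], [5,7], [6,7]
  2-simplices (12): [1,2,3], [1,2,6], [1,3,7], [1,4,6], [1,4,7], [2,3,4], [2,4,7], [2,6,7], [3,4,5], [3,5,7], [4,5,6], [5,6,7]

Hence C_0 ≅ Z^7, C_1 ≅ Z^18, C_2 ≅ Z^12.

Boundary ∂_1: C_1 → C_0 maps an edge to its endpoints' difference, ∂[p,q] = q − p. For instance
  ∂[1,3] = [3] − [1].
As a 7×18 matrix over Z this has rank 6, with invariant factors (1,1,1,1,1,1).

The boundary map ∂_2: C_2 → C_1 acts by ∂[p,q,r] = [q,r] − [p,r] + [p,q]. For instance
  ∂[2,3,4] = [3,4] − [2,4] + [2,3],
  ∂[5,6,7] = [6,7] − [5,7] + [5,6].
As a 18×12 matrix over Z this has rank 12, with invariant factors (1,1,1,1,1,1,1,1,1,1,1,2).

Computing H_k = (kernel of ∂_k) / (image of ∂_{k+1}):

  H_0: rank C_0 − rank ∂_1 = 7 − 6 = 1, and the invariant factors of ∂_1 are all 1, so H_0 ≅ Z.
  H_1: rank ker ∂_1 − rank ∂_2 = (18 − 6) − 12 = 0, and ∂_2 has invariant factor 2 > 1, so H_1 ≅ Z/2Z.
  H_2: rank ker ∂_2 − rank ∂_3 = (12 − 12) − 0 = 0, and there is no ∂_3, so H_2 ≅ 0.

As a check, the Euler characteristic is 7 − 18 + 12 = 1, which agrees with 1 − 0 + 0 = 1.
(K is a triangulation of the real projective plane RP^2.)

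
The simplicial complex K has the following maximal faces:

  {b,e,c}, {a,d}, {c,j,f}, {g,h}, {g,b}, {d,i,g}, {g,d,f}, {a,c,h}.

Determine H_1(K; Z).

H_1 ≅ Z^3.

K has 10 vertices, 17 edges, 5 triangles.
rank ∂_1 = 9, rank ∂_2 = 5 ⇒ b_1 = 17 − 9 − 5 = 3; all invariant factors of ∂_2 are 1 so no torsion. So H_1 ≅ Z^3.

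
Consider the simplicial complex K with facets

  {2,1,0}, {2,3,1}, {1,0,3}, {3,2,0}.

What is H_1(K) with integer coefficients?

K has 4 vertices, 6 edges, 4 triangles.
rank ∂_1 = 3, rank ∂_2 = 3 ⇒ b_1 = 6 − 3 − 3 = 0; all invariant factors of ∂_2 are 1 so no torsion. So H_1 ≅ 0.

H_1 ≅ 0.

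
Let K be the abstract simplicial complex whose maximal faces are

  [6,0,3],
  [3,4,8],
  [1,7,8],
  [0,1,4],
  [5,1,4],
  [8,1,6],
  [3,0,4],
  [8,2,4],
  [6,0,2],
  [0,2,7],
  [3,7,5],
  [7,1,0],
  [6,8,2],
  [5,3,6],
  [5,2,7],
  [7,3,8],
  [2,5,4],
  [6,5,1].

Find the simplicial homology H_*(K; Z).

H_0 ≅ Z,  H_1 ≅ Z^2,  H_2 ≅ Z.

Order the vertices as 0 < 1 < 2 < 3 < 4 < 5 < 6 < 7 < 8. Listing each simplex with vertices in this order, K has dimension 2 with simplices:

  0-simplices (9): [0], [1], [2], [3], [4], [5], [6], [7], [8]
  1-simplices (27): (27 of them)
  2-simplices (18): [0,1,4], [0,1,7], [0,2,6], [0,2,7], [0,3,4], [0,3,6], [1,4,5], [1,5,6], [1,6,8], [1,7,8], [2,4,5], [2,4,8], [2,5,7], [2,6,8], [3,4,8], [3,5,6], [3,5,7], [3,7,8]

giving chain groups C_0 ≅ Z^9, C_1 ≅ Z^27, C_2 ≅ Z^18.

The boundary map ∂_1: C_1 → C_0 sends each edge [p,q] (with p < q) to q − p.
The 9×27 boundary matrix has rank 8 and Smith normal form diag(1,1,1,1,1,1,1,1).

Boundary ∂_2: C_2 → C_1 acts by ∂[p,q,r] = [q,r] − [p,r] + [p,q]. For instance
  ∂[0,1,7] = [1,7] − [0,7] + [0,1],
  ∂[0,3,4] = [3,4] − [0,4] + [0,3].
The 27×18 boundary matrix has rank 17 and Smith normal form diag(1,1,1,1,1,1,1,1,1,1,1,1,1,1,1,1,1).

Computing H_k = (kernel of ∂_k) / (image of ∂_{k+1}):

  H_0: rank C_0 − rank ∂_1 = 9 − 8 = 1, and the invariant factors of ∂_1 are all 1, so H_0 ≅ Z.
  H_1: rank ker ∂_1 − rank ∂_2 = (27 − 8) − 17 = 2, and the invariant factors of ∂_2 are all 1, so H_1 ≅ Z^2.
  H_2: rank ker ∂_2 − rank ∂_3 = (18 − 17) − 0 = 1, and there is no ∂_3, so H_2 ≅ Z.

As a check, the Euler characteristic is 9 − 27 + 18 = 0, which agrees with 1 − 2 + 1 = 0.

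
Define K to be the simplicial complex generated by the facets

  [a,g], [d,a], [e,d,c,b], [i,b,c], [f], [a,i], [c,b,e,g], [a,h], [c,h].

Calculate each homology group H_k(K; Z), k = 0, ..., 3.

H_0 ≅ Z^2,  H_1 ≅ Z^3,  H_2 = 0,  H_3 = 0.

Take the total order a < b < c < d < e < f < g < h < i on the vertex set. Then K (dimension 3) consists of the simplices:

  0-simplices (9): a, b, c, d, e, f, g, h, i
  1-simplices (16): ad, ag, ah, ai, bc, bd, be, bg, bi, cd, ce, cg, ch, ci, de, eg
  2-simplices (8): bcd, bce, bcg, bci, bde, beg, cde, ceg
  3-simplices (2): bcde, bceg

so the chain groups are C_0 ≅ Z^9, C_1 ≅ Z^16, C_2 ≅ Z^8, C_3 ≅ Z^2.

The boundary map ∂_1: C_1 → C_0 sends each edge [p,q] (with p < q) to q − p.
The 9×16 boundary matrix has rank 7 and Smith normal form diag(1,1,1,1,1,1,1).

∂_2: C_2 → C_1 acts by ∂[p,q,r] = [q,r] − [p,r] + [p,q]. For instance
  ∂beg = eg − bg + be,
  ∂bcg = cg − bg + bc.
As a 16×8 matrix over Z this has rank 6, with invariant factors (1,1,1,1,1,1).

Boundary ∂_3: C_3 → C_2 sends each 3-simplex σ to the alternating sum Σ_i (−1)^i (σ with its i-th vertex removed). For instance
  ∂bceg = ceg − beg + bcg − bce,
  ∂bcde = cde − bde + bce − bcd.
This gives a 8×2 integer matrix of rank 2; reducing to Smith normal form yields diagonal entries (1,1).

Reading off H_k = ker ∂_k / im ∂_{k+1}:

  H_0: rank C_0 − rank ∂_1 = 9 − 7 = 2, and the invariant factors of ∂_1 are all 1, so H_0 = Z^2.
  H_1: rank ker ∂_1 − rank ∂_2 = (16 − 7) − 6 = 3, and the invariant factors of ∂_2 are all 1, so H_1 = Z^3.
  H_2: rank ker ∂_2 − rank ∂_3 = (8 − 6) − 2 = 0, and the invariant factors of ∂_3 are all 1, so H_2 = 0.
  H_3: rank ker ∂_3 − rank ∂_4 = (2 − 2) − 0 = 0, and there is no ∂_4, so H_3 = 0.

As a check, the Euler characteristic is 9 − 16 + 8 − 2 = -1, which agrees with 2 − 3 + 0 − 0 = -1.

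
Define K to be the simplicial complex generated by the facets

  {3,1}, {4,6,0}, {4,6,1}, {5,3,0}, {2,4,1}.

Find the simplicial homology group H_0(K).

H_0 = Z.

We work with the vertex ordering 0 < 1 < 2 < 3 < 4 < 5 < 6. The simplices of K, each written with vertices in increasing order, are:

  0-simplices (7): [0], [1], [2], [3], [4], [5], [6]
  1-simplices (11): [0,3], [0,4], [0,5], [0,6], [1,2], [1,3], [1,4], [1,6], [2,4], [3,5], [4,6]
  2-simplices (4): [0,3,5], [0,4,6], [1,2,4], [1,4,6]

so the chain groups are C_0 ≅ Z^7, C_1 ≅ Z^11, C_2 ≅ Z^4.

Boundary ∂_1: C_1 → C_0 maps an edge to its endpoints' difference, ∂[p,q] = q − p.
The resulting 7×11 matrix has rank 6, and its Smith normal form has invariant factors (1,1,1,1,1,1).

The boundary map ∂_2: C_2 → C_1 sends each 2-simplex [p,q,r] to [q,r] − [p,r] + [p,q]. For instance
  ∂[0,4,6] = [4,6] − [0,6] + [0,4],
  ∂[1,2,4] = [2,4] − [1,4] + [1,2].
The 11×4 boundary matrix has rank 4 and Smith normal form diag(1,1,1,1).

Reading off H_k = ker ∂_k / im ∂_{k+1}:

  H_0: rank C_0 − rank ∂_1 = 7 − 6 = 1, and the invariant factors of ∂_1 are all 1, so H_0 = Z.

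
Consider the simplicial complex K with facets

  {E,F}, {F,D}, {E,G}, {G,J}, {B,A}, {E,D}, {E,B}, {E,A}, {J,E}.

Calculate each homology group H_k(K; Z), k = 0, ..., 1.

H_0 ≅ Z,  H_1 ≅ Z^3.

Fix the vertex order A < B < D < E < F < G < J and write every simplex with vertices in increasing order. Then dim K = 1 and the simplices of K are:

  0-simplices (7): A, B, D, E, F, G, J
  1-simplices (9): AB, AE, BE, DE, DF, EF, EG, EJ, GJ

giving chain groups C_0 ≅ Z^7, C_1 ≅ Z^9.

The boundary map ∂_1: C_1 → C_0 is given by ∂[p,q] = [q] − [p]. For instance
  ∂GJ = J − G.
The resulting 7×9 matrix has rank 6, and its Smith normal form has invariant factors (1,1,1,1,1,1).

From H_k ≅ ker(∂_k) / im(∂_{k+1}) we obtain:

  H_0: rank C_0 − rank ∂_1 = 7 − 6 = 1, and the invariant factors of ∂_1 are all 1, so H_0 ≅ Z.
  H_1: rank ker ∂_1 − rank ∂_2 = (9 − 6) − 0 = 3, and there is no ∂_2, so H_1 ≅ Z^3.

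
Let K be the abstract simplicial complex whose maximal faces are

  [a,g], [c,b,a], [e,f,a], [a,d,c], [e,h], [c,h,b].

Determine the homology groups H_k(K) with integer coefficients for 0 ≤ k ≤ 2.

Order the vertices as a < b < c < d < e < f < g < h. Listing each simplex with vertices in this order, K has dimension 2 with simplices:

  0-simplices (8): a, b, c, d, e, f, g, h
  1-simplices (12): ab, ac, ad, ae, af, ag, bc, bh, cd, ch, ef, eh
  2-simplices (4): abc, acd, aef, bch

so the chain groups are C_0 ≅ Z^8, C_1 ≅ Z^12, C_2 ≅ Z^4.

Boundary ∂_1: C_1 → C_0 is given by ∂[p,q] = [q] − [p]. For instance
  ∂ad = d − a.
As a 8×12 matrix over Z this has rank 7, with invariant factors (1,1,1,1,1,1,1).

Boundary ∂_2: C_2 → C_1 maps a triangle to the signed sum of its edges. For instance
  ∂acd = cd − ad + ac,
  ∂aef = ef − af + ae.
This gives a 12×4 integer matrix of rank 4; reducing to Smith normal form yields diagonal entries (1,1,1,1).

Reading off H_k = ker ∂_k / im ∂_{k+1}:

  H_0: rank C_0 − rank ∂_1 = 8 − 7 = 1, and the invariant factors of ∂_1 are all 1, so H_0 = Z.
  H_1: rank ker ∂_1 − rank ∂_2 = (12 − 7) − 4 = 1, and the invariant factors of ∂_2 are all 1, so H_1 = Z.
  H_2: rank ker ∂_2 − rank ∂_3 = (4 − 4) − 0 = 0, and there is no ∂_3, so H_2 = 0.

As a check, the Euler characteristic is 8 − 12 + 4 = 0, which agrees with 1 − 1 + 0 = 0.

H_0 ≅ Z,  H_1 ≅ Z,  H_2 = 0.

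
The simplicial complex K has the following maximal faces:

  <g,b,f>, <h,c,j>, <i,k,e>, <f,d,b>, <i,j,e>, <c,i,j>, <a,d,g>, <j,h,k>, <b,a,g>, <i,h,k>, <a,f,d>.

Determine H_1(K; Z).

Order the vertices as a < b < c < d < e < f < g < h < i < j < k. Listing each simplex with vertices in this order, K has dimension 2 with simplices:

  0-simplices (11): a, b, c, d, e, f, g, h, i, j, k
  1-simplices (22): ab, ad, af, ag, bd, bf, bg, ch, ci, cj, df, dg, ei, ej, ek, fg, hi, hj, hk, ij, ik, jk
  2-simplices (11): abg, adf, adg, bdf, bfg, chj, cij, eij, eik, hik, hjk

giving chain groups C_0 ≅ Z^11, C_1 ≅ Z^22, C_2 ≅ Z^11.

The boundary map ∂_1: C_1 → C_0 is given by ∂[p,q] = [q] − [p].
As a 11×22 matrix over Z this has rank 9, with invariant factors (1,1,1,1,1,1,1,1,1).

The boundary map ∂_2: C_2 → C_1 maps a triangle to the signed sum of its edges. For instance
  ∂hik = ik − hk + hi,
  ∂eik = ik − ek + ei.
This gives a 22×11 integer matrix of rank 11; reducing to Smith normal form yields diagonal entries (1,1,1,1,1,1,1,1,1,1,1).

Reading off H_k = ker ∂_k / im ∂_{k+1}:

  H_1: rank ker ∂_1 − rank ∂_2 = (22 − 9) − 11 = 2, and the invariant factors of ∂_2 are all 1, so H_1 ≅ Z^2.

(K is a triangulation of the disjoint union of the Möbius band and the cylinder S^1 x I.)

H_1 ≅ Z^2.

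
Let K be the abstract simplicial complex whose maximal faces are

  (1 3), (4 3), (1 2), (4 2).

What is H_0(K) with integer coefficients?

H_0 ≅ Z.

Fix the vertex order 1 < 2 < 3 < 4 and write every simplex with vertices in increasing order. Then dim K = 1 and the simplices of K are:

  0-simplices (4): [1], [2], [3], [4]
  1-simplices (4): [1,2], [1,3], [2,4], [3,4]

giving chain groups C_0 ≅ Z^4, C_1 ≅ Z^4.

Boundary ∂_1: C_1 → C_0 sends each edge [p,q] (with p < q) to q − p. For instance
  ∂[3,4] = [4] − [3].
The 4×4 boundary matrix has rank 3 and Smith normal form diag(1,1,1).

Reading off H_k = ker ∂_k / im ∂_{k+1}:

  H_0: rank C_0 − rank ∂_1 = 4 − 3 = 1, and the invariant factors of ∂_1 are all 1, so H_0 ≅ Z.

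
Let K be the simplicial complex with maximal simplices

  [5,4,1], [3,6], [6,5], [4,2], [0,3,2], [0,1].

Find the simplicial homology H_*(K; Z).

Order the vertices as 0 < 1 < 2 < 3 < 4 < 5 < 6. Listing each simplex with vertices in this order, K has dimension 2 with simplices:

  0-simplices (7): [0], [1], [2], [3], [4], [5], [6]
  1-simplices (10): [0,1], [0,2], [0,3], [1,4], [1,5], [2,3], [2,4], [3,6], [4,5], [5,6]
  2-simplices (2): [0,2,3], [1,4,5]

so the chain groups are C_0 ≅ Z^7, C_1 ≅ Z^10, C_2 ≅ Z^2.

The boundary map ∂_1: C_1 → C_0 maps an edge to its endpoints' difference, ∂[p,q] = q − p. For instance
  ∂[1,4] = [4] − [1].
As a 7×10 matrix over Z this has rank 6, with invariant factors (1,1,1,1,1,1).

The boundary map ∂_2: C_2 → C_1 maps a triangle to the signed sum of its edges. For instance
  ∂[0,2,3] = [2,3] − [0,3] + [0,2],
  ∂[1,4,5] = [4,5] − [1,5] + [1,4].
The 10×2 boundary matrix has rank 2 and Smith normal form diag(1,1).

Reading off H_k = ker ∂_k / im ∂_{k+1}:

  H_0: rank C_0 − rank ∂_1 = 7 − 6 = 1, and the invariant factors of ∂_1 are all 1, so H_0 ≅ Z.
  H_1: rank ker ∂_1 − rank ∂_2 = (10 − 6) − 2 = 2, and the invariant factors of ∂_2 are all 1, so H_1 ≅ Z^2.
  H_2: rank ker ∂_2 − rank ∂_3 = (2 − 2) − 0 = 0, and there is no ∂_3, so H_2 ≅ 0.

H_0 = Z,  H_1 = Z^2,  H_2 = 0.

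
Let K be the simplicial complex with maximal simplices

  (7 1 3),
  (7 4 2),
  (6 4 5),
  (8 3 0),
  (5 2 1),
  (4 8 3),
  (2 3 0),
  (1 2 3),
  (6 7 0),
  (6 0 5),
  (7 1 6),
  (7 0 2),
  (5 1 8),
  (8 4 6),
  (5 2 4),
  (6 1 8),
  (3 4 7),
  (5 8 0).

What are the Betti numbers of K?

b_0 = 1, b_1 = 1, b_2 = 0.

Order the vertices as 0 < 1 < 2 < 3 < 4 < 5 < 6 < 7 < 8. Listing each simplex with vertices in this order, K has dimension 2 with simplices:

  0-simplices (9): [0], [1], [2], [3], [4], [5], [6], [7], [8]
  1-simplices (27): (27 of them)
  2-simplices (18): [0,2,3], [0,2,7], [0,3,8], [0,5,6], [0,5,8], [0,6,7], [1,2,3], [1,2,5], [1,3,7], [1,5,8], [1,6,7], [1,6,8], [2,4,5], [2,4,7], [3,4,7], [3,4,8], [4,5,6], [4,6,8]

Hence C_0 ≅ Z^9, C_1 ≅ Z^27, C_2 ≅ Z^18.

Boundary ∂_1: C_1 → C_0 is given by ∂[p,q] = [q] − [p].
The resulting 9×27 matrix has rank 8, and its Smith normal form has invariant factors (1,1,1,1,1,1,1,1).

∂_2: C_2 → C_1 maps a triangle to the signed sum of its edges. For instance
  ∂[0,5,8] = [5,8] − [0,8] + [0,5],
  ∂[3,4,8] = [4,8] − [3,8] + [3,4].
This gives a 27×18 integer matrix of rank 18; reducing to Smith normal form yields diagonal entries (1,1,1,1,1,1,1,1,1,1,1,1,1,1,1,1,1,2).

Reading off H_k = ker ∂_k / im ∂_{k+1}:

  H_0: rank C_0 − rank ∂_1 = 9 − 8 = 1, and the invariant factors of ∂_1 are all 1, so H_0 ≅ Z.
  H_1: rank ker ∂_1 − rank ∂_2 = (27 − 8) − 18 = 1, and ∂_2 has invariant factor 2 > 1, so H_1 ≅ Z ⊕ Z/2.
  H_2: rank ker ∂_2 − rank ∂_3 = (18 − 18) − 0 = 0, and there is no ∂_3, so H_2 ≅ 0.

Hence the Betti numbers are b_0 = 1, b_1 = 1, b_2 = 0.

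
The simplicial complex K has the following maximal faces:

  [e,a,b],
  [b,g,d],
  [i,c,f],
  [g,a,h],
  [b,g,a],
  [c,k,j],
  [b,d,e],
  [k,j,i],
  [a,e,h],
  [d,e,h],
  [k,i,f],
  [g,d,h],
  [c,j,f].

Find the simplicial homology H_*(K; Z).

We work with the vertex ordering a < b < c < d < e < f < g < h < i < j < k. The simplices of K, each written with vertices in increasing order, are:

  0-simplices (11): a, b, c, d, e, f, g, h, i, j, k
  1-simplices (22): ab, ae, ag, ah, bd, be, bg, cf, ci, cj, ck, de, dg, dh, eh, fi, fj, fk, gh, ij, ik, jk
  2-simplices (13): abe, abg, aeh, agh, bde, bdg, cfi, cfj, cjk, deh, dgh, fik, ijk

giving chain groups C_0 ≅ Z^11, C_1 ≅ Z^22, C_2 ≅ Z^13.

The boundary map ∂_1: C_1 → C_0 maps an edge to its endpoints' difference, ∂[p,q] = q − p. For instance
  ∂fj = j − f.
The resulting 11×22 matrix has rank 9, and its Smith normal form has invariant factors (1,1,1,1,1,1,1,1,1).

Boundary ∂_2: C_2 → C_1 sends each 2-simplex [p,q,r] to [q,r] − [p,r] + [p,q]. For instance
  ∂dgh = gh − dh + dg,
  ∂deh = eh − dh + de.
The 22×13 boundary matrix has rank 12 and Smith normal form diag(1,1,1,1,1,1,1,1,1,1,1,1).

From H_k ≅ ker(∂_k) / im(∂_{k+1}) we obtain:

  H_0: rank C_0 − rank ∂_1 = 11 − 9 = 2, and the invariant factors of ∂_1 are all 1, so H_0 = Z^2.
  H_1: rank ker ∂_1 − rank ∂_2 = (22 − 9) − 12 = 1, and the invariant factors of ∂_2 are all 1, so H_1 = Z.
  H_2: rank ker ∂_2 − rank ∂_3 = (13 − 12) − 0 = 1, and there is no ∂_3, so H_2 = Z.

As a check, the Euler characteristic is 11 − 22 + 13 = 2, which agrees with 2 − 1 + 1 = 2.

H_0 ≅ Z^2,  H_1 ≅ Z,  H_2 ≅ Z.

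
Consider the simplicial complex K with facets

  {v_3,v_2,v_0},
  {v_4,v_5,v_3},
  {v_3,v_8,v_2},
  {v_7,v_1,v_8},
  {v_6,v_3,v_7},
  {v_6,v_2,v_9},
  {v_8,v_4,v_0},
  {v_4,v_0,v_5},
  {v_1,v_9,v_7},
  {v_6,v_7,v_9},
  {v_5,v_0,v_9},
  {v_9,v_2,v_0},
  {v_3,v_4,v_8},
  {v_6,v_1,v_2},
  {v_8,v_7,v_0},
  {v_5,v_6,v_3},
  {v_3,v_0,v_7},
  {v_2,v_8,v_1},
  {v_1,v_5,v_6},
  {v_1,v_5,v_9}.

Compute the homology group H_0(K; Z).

H_0 ≅ Z.

Fix the vertex order v_0 < v_1 < v_2 < v_3 < v_4 < v_5 < v_6 < v_7 < v_8 < v_9 and write every simplex with vertices in increasing order. Then dim K = 2 and the simplices of K are:

  0-simplices (10): [v_0], [v_1], [v_2], [v_3], [v_4], [v_5], [v_6], [v_7], [v_8], [v_9]
  1-simplices (30): (30 of them)
  2-simplices (20): (20 of them)

so the chain groups are C_0 ≅ Z^10, C_1 ≅ Z^30, C_2 ≅ Z^20.

The boundary map ∂_1: C_1 → C_0 sends each edge [p,q] (with p < q) to q − p.
As a 10×30 matrix over Z this has rank 9, with invariant factors (1,1,1,1,1,1,1,1,1).

Boundary ∂_2: C_2 → C_1 acts by ∂[p,q,r] = [q,r] − [p,r] + [p,q]. For instance
  ∂[v_0,v_7,v_8] = [v_7,v_8] − [v_0,v_8] + [v_0,v_7],
  ∂[v_1,v_2,v_6] = [v_2,v_6] − [v_1,v_6] + [v_1,v_2].
The 30×20 boundary matrix has rank 20 and Smith normal form diag(1,1,1,1,1,1,1,1,1,1,1,1,1,1,1,1,1,1,1,2).

Now H_k = ker ∂_k / im ∂_{k+1}, so:

  H_0: rank C_0 − rank ∂_1 = 10 − 9 = 1, and the invariant factors of ∂_1 are all 1, so H_0 ≅ Z.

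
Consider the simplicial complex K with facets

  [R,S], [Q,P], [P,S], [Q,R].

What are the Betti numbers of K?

b_0 = 1, b_1 = 1.

We work with the vertex ordering P < Q < R < S. The simplices of K, each written with vertices in increasing order, are:

  0-simplices (4): P, Q, R, S
  1-simplices (4): PQ, PS, QR, RS

giving chain groups C_0 ≅ Z^4, C_1 ≅ Z^4.

Boundary ∂_1: C_1 → C_0 maps an edge to its endpoints' difference, ∂[p,q] = q − p.
The 4×4 boundary matrix has rank 3 and Smith normal form diag(1,1,1).

Reading off H_k = ker ∂_k / im ∂_{k+1}:

  H_0: rank C_0 − rank ∂_1 = 4 − 3 = 1, and the invariant factors of ∂_1 are all 1, so H_0 = Z.
  H_1: rank ker ∂_1 − rank ∂_2 = (4 − 3) − 0 = 1, and there is no ∂_2, so H_1 = Z.

Hence the Betti numbers are b_0 = 1, b_1 = 1.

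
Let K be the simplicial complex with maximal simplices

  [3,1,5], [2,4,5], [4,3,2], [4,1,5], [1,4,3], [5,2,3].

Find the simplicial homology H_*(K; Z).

H_0 ≅ Z,  H_1 = 0,  H_2 ≅ Z.

Fix the vertex order 1 < 2 < 3 < 4 < 5 and write every simplex with vertices in increasing order. Then dim K = 2 and the simplices of K are:

  0-simplices (5): [1], [2], [3], [4], [5]
  1-simplices (9): [1,3], [1,4], [1,5], [2,3], [2,4], [2,5], [3,4], [3,5], [4,5]
  2-simplices (6): [1,3,4], [1,3,5], [1,4,5], [2,3,4], [2,3,5], [2,4,5]

Hence C_0 ≅ Z^5, C_1 ≅ Z^9, C_2 ≅ Z^6.

The boundary map ∂_1: C_1 → C_0 sends each edge [p,q] (with p < q) to q − p. For instance
  ∂[1,3] = [3] − [1].
The resulting 5×9 matrix has rank 4, and its Smith normal form has invariant factors (1,1,1,1).

Boundary ∂_2: C_2 → C_1 sends each 2-simplex [p,q,r] to [q,r] − [p,r] + [p,q]. For instance
  ∂[2,4,5] = [4,5] − [2,5] + [2,4],
  ∂[2,3,5] = [3,5] − [2,5] + [2,3].
The 9×6 boundary matrix has rank 5 and Smith normal form diag(1,1,1,1,1).

From H_k ≅ ker(∂_k) / im(∂_{k+1}) we obtain:

  H_0: rank C_0 − rank ∂_1 = 5 − 4 = 1, and the invariant factors of ∂_1 are all 1, so H_0 ≅ Z.
  H_1: rank ker ∂_1 − rank ∂_2 = (9 − 4) − 5 = 0, and the invariant factors of ∂_2 are all 1, so H_1 ≅ 0.
  H_2: rank ker ∂_2 − rank ∂_3 = (6 − 5) − 0 = 1, and there is no ∂_3, so H_2 ≅ Z.

(K is a triangulation of the 2-sphere S^2.)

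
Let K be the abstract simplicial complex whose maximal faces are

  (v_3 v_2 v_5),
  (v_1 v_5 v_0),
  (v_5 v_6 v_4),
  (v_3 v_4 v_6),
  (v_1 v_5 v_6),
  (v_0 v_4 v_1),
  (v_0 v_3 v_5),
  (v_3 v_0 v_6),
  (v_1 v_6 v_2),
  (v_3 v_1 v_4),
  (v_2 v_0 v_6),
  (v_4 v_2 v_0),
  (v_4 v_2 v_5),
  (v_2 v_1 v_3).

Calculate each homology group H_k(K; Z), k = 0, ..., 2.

H_0 ≅ Z,  H_1 ≅ Z^2,  H_2 ≅ Z.

We work with the vertex ordering v_0 < v_1 < v_2 < v_3 < v_4 < v_5 < v_6. The simplices of K, each written with vertices in increasing order, are:

  0-simplices (7): [v_0], [v_1], [v_2], [v_3], [v_4], [v_5], [v_6]
  1-simplices (21): (21 of them)
  2-simplices (14): (14 of them)

so the chain groups are C_0 ≅ Z^7, C_1 ≅ Z^21, C_2 ≅ Z^14.

The boundary map ∂_1: C_1 → C_0 sends each edge [p,q] (with p < q) to q − p. For instance
  ∂[v_0,v_5] = [v_5] − [v_0].
The resulting 7×21 matrix has rank 6, and its Smith normal form has invariant factors (1,1,1,1,1,1).

Boundary ∂_2: C_2 → C_1 maps a triangle to the signed sum of its edges. For instance
  ∂[v_2,v_4,v_5] = [v_4,v_5] − [v_2,v_5] + [v_2,v_4],
  ∂[v_0,v_1,v_4] = [v_1,v_4] − [v_0,v_4] + [v_0,v_1].
The resulting 21×14 matrix has rank 13, and its Smith normal form has invariant factors (1,1,1,1,1,1,1,1,1,1,1,1,1).

Computing H_k = (kernel of ∂_k) / (image of ∂_{k+1}):

  H_0: rank C_0 − rank ∂_1 = 7 − 6 = 1, and the invariant factors of ∂_1 are all 1, so H_0 = Z.
  H_1: rank ker ∂_1 − rank ∂_2 = (21 − 6) − 13 = 2, and the invariant factors of ∂_2 are all 1, so H_1 = Z^2.
  H_2: rank ker ∂_2 − rank ∂_3 = (14 − 13) − 0 = 1, and there is no ∂_3, so H_2 = Z.

As a check, the Euler characteristic is 7 − 21 + 14 = 0, which agrees with 1 − 2 + 1 = 0.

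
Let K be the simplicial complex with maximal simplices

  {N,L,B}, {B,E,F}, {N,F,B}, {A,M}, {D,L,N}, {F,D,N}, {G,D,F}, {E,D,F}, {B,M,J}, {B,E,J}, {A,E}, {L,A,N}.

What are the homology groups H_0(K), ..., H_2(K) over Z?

Take the total order A < B < D < E < F < G < J < L < M < N on the vertex set. Then K (dimension 2) consists of the simplices:

  0-simplices (10): A, B, D, E, F, G, J, L, M, N
  1-simplices (21): AE, AL, AM, AN, BE, BF, BJ, BL, BM, BN, DE, DF, DG, DL, DN, EF, EJ, FG, FN, JM, LN
  2-simplices (10): ALN, BEF, BEJ, BFN, BJM, BLN, DEF, DFG, DFN, DLN

Hence C_0 ≅ Z^10, C_1 ≅ Z^21, C_2 ≅ Z^10.

Boundary ∂_1: C_1 → C_0 is given by ∂[p,q] = [q] − [p].
As a 10×21 matrix over Z this has rank 9, with invariant factors (1,1,1,1,1,1,1,1,1).

Boundary ∂_2: C_2 → C_1 maps a triangle to the signed sum of its edges. For instance
  ∂BFN = FN − BN + BF,
  ∂ALN = LN − AN + AL.
The 21×10 boundary matrix has rank 10 and Smith normal form diag(1,1,1,1,1,1,1,1,1,1).

Reading off H_k = ker ∂_k / im ∂_{k+1}:

  H_0: rank C_0 − rank ∂_1 = 10 − 9 = 1, and the invariant factors of ∂_1 are all 1, so H_0 ≅ Z.
  H_1: rank ker ∂_1 − rank ∂_2 = (21 − 9) − 10 = 2, and the invariant factors of ∂_2 are all 1, so H_1 ≅ Z^2.
  H_2: rank ker ∂_2 − rank ∂_3 = (10 − 10) − 0 = 0, and there is no ∂_3, so H_2 ≅ 0.

As a check, the Euler characteristic is 10 − 21 + 10 = -1, which agrees with 1 − 2 + 0 = -1.

H_0 ≅ Z,  H_1 ≅ Z^2,  H_2 = 0.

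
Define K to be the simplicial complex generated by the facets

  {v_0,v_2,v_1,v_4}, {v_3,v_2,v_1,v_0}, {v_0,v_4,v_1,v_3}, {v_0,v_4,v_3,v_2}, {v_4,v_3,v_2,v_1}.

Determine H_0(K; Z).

H_0 = Z.

We work with the vertex ordering v_0 < v_1 < v_2 < v_3 < v_4. The simplices of K, each written with vertices in increasing order, are:

  0-simplices (5): [v_0], [v_1], [v_2], [v_3], [v_4]
  1-simplices (10): [v_0,v_1], [v_0,v_2], [v_0,v_3], [v_0,v_4], [v_1,v_2], [v_1,v_3], [v_1,v_4], [v_2,v_3], [v_2,v_4], [v_3,v_4]
  2-simplices (10): [v_0,v_1,v_2], [v_0,v_1,v_3], [v_0,v_1,v_4], [v_0,v_2,v_3], [v_0,v_2,v_4], [v_0,v_3,v_4], [v_1,v_2,v_3], [v_1,v_2,v_4], [v_1,v_3,v_4], [v_2,v_3,v_4]
  3-simplices (5): [v_0,v_1,v_2,v_3], [v_0,v_1,v_2,v_4], [v_0,v_1,v_3,v_4], [v_0,v_2,v_3,v_4], [v_1,v_2,v_3,v_4]

so the chain groups are C_0 ≅ Z^5, C_1 ≅ Z^10, C_2 ≅ Z^10, C_3 ≅ Z^5.

∂_1: C_1 → C_0 sends each edge [p,q] (with p < q) to q − p. For instance
  ∂[v_2,v_3] = [v_3] − [v_2].
As a 5×10 matrix over Z this has rank 4, with invariant factors (1,1,1,1).

∂_2: C_2 → C_1 acts by ∂[p,q,r] = [q,r] − [p,r] + [p,q]. For instance
  ∂[v_0,v_1,v_2] = [v_1,v_2] − [v_0,v_2] + [v_0,v_1],
  ∂[v_0,v_2,v_3] = [v_2,v_3] − [v_0,v_3] + [v_0,v_2].
The resulting 10×10 matrix has rank 6, and its Smith normal form has invariant factors (1,1,1,1,1,1).

The boundary map ∂_3: C_3 → C_2 sends each 3-simplex σ to the alternating sum Σ_i (−1)^i (σ with its i-th vertex removed). For instance
  ∂[v_0,v_1,v_3,v_4] = [v_1,v_3,v_4] − [v_0,v_3,v_4] + [v_0,v_1,v_4] − [v_0,v_1,v_3],
  ∂[v_0,v_1,v_2,v_4] = [v_1,v_2,v_4] − [v_0,v_2,v_4] + [v_0,v_1,v_4] − [v_0,v_1,v_2].
The resulting 10×5 matrix has rank 4, and its Smith normal form has invariant factors (1,1,1,1).

Reading off H_k = ker ∂_k / im ∂_{k+1}:

  H_0: rank C_0 − rank ∂_1 = 5 − 4 = 1, and the invariant factors of ∂_1 are all 1, so H_0 ≅ Z.

(K is a triangulation of the 3-sphere S^3.)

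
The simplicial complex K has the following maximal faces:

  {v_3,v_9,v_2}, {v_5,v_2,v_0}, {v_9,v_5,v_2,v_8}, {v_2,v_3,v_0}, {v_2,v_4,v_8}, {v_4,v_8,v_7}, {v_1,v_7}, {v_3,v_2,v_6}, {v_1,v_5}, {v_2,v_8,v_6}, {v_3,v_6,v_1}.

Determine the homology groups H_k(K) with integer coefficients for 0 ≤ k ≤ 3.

H_0 = Z,  H_1 = Z^2,  H_2 = 0,  H_3 = 0.

Order the vertices as v_0 < v_1 < v_2 < v_3 < v_4 < v_5 < v_6 < v_7 < v_8 < v_9. Listing each simplex with vertices in this order, K has dimension 3 with simplices:

  0-simplices (10): [v_0], [v_1], [v_2], [v_3], [v_4], [v_5], [v_6], [v_7], [v_8], [v_9]
  1-simplices (22): (22 of them)
  2-simplices (12): (12 of them)
  3-simplices (1): [v_2,v_5,v_8,v_9]

so the chain groups are C_0 ≅ Z^10, C_1 ≅ Z^22, C_2 ≅ Z^12, C_3 ≅ Z^1.

Boundary ∂_1: C_1 → C_0 sends each edge [p,q] (with p < q) to q − p. For instance
  ∂[v_2,v_4] = [v_4] − [v_2].
As a 10×22 matrix over Z this has rank 9, with invariant factors (1,1,1,1,1,1,1,1,1).

The boundary map ∂_2: C_2 → C_1 sends each 2-simplex [p,q,r] to [q,r] − [p,r] + [p,q]. For instance
  ∂[v_4,v_7,v_8] = [v_7,v_8] − [v_4,v_8] + [v_4,v_7],
  ∂[v_2,v_5,v_8] = [v_5,v_8] − [v_2,v_8] + [v_2,v_5].
As a 22×12 matrix over Z this has rank 11, with invariant factors (1,1,1,1,1,1,1,1,1,1,1).

The boundary map ∂_3: C_3 → C_2 sends each 3-simplex σ to the alternating sum Σ_i (−1)^i (σ with its i-th vertex removed). For instance
  ∂[v_2,v_5,v_8,v_9] = [v_5,v_8,v_9] − [v_2,v_8,v_9] + [v_2,v_5,v_9] − [v_2,v_5,v_8].
As a 12×1 matrix over Z this has rank 1, with invariant factors (1).

Reading off H_k = ker ∂_k / im ∂_{k+1}:

  H_0: rank C_0 − rank ∂_1 = 10 − 9 = 1, and the invariant factors of ∂_1 are all 1, so H_0 ≅ Z.
  H_1: rank ker ∂_1 − rank ∂_2 = (22 − 9) − 11 = 2, and the invariant factors of ∂_2 are all 1, so H_1 ≅ Z^2.
  H_2: rank ker ∂_2 − rank ∂_3 = (12 − 11) − 1 = 0, and the invariant factors of ∂_3 are all 1, so H_2 ≅ 0.
  H_3: rank ker ∂_3 − rank ∂_4 = (1 − 1) − 0 = 0, and there is no ∂_4, so H_3 ≅ 0.

As a check, the Euler characteristic is 10 − 22 + 12 − 1 = -1, which agrees with 1 − 2 + 0 − 0 = -1.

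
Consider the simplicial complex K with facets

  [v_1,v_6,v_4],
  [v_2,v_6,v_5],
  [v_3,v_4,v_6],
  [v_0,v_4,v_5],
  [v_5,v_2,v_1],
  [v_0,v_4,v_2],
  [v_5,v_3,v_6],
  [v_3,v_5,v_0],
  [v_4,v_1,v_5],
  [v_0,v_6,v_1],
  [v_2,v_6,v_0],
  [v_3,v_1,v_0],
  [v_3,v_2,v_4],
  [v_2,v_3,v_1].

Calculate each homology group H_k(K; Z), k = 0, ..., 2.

H_0 ≅ Z,  H_1 ≅ Z^2,  H_2 ≅ Z.

Take the total order v_0 < v_1 < v_2 < v_3 < v_4 < v_5 < v_6 on the vertex set. Then K (dimension 2) consists of the simplices:

  0-simplices (7): [v_0], [v_1], [v_2], [v_3], [v_4], [v_5], [v_6]
  1-simplices (21): (21 of them)
  2-simplices (14): (14 of them)

Hence C_0 ≅ Z^7, C_1 ≅ Z^21, C_2 ≅ Z^14.

Boundary ∂_1: C_1 → C_0 sends each edge [p,q] (with p < q) to q − p.
This gives a 7×21 integer matrix of rank 6; reducing to Smith normal form yields diagonal entries (1,1,1,1,1,1).

The boundary map ∂_2: C_2 → C_1 acts by ∂[p,q,r] = [q,r] − [p,r] + [p,q]. For instance
  ∂[v_1,v_2,v_5] = [v_2,v_5] − [v_1,v_5] + [v_1,v_2],
  ∂[v_1,v_4,v_5] = [v_4,v_5] − [v_1,v_5] + [v_1,v_4].
The resulting 21×14 matrix has rank 13, and its Smith normal form has invariant factors (1,1,1,1,1,1,1,1,1,1,1,1,1).

Reading off H_k = ker ∂_k / im ∂_{k+1}:

  H_0: rank C_0 − rank ∂_1 = 7 − 6 = 1, and the invariant factors of ∂_1 are all 1, so H_0 ≅ Z.
  H_1: rank ker ∂_1 − rank ∂_2 = (21 − 6) − 13 = 2, and the invariant factors of ∂_2 are all 1, so H_1 ≅ Z^2.
  H_2: rank ker ∂_2 − rank ∂_3 = (14 − 13) − 0 = 1, and there is no ∂_3, so H_2 ≅ Z.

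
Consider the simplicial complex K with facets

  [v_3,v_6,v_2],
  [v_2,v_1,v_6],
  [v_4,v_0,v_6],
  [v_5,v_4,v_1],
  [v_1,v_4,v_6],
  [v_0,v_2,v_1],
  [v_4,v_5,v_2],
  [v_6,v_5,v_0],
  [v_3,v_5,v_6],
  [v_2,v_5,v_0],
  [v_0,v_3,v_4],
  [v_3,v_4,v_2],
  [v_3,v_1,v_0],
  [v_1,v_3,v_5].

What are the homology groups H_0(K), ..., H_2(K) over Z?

Order the vertices as v_0 < v_1 < v_2 < v_3 < v_4 < v_5 < v_6. Listing each simplex with vertices in this order, K has dimension 2 with simplices:

  0-simplices (7): [v_0], [v_1], [v_2], [v_3], [v_4], [v_5], [v_6]
  1-simplices (21): (21 of them)
  2-simplices (14): (14 of them)

Hence C_0 ≅ Z^7, C_1 ≅ Z^21, C_2 ≅ Z^14.

∂_1: C_1 → C_0 sends each edge [p,q] (with p < q) to q − p. For instance
  ∂[v_4,v_6] = [v_6] − [v_4].
As a 7×21 matrix over Z this has rank 6, with invariant factors (1,1,1,1,1,1).

∂_2: C_2 → C_1 acts by ∂[p,q,r] = [q,r] − [p,r] + [p,q]. For instance
  ∂[v_3,v_5,v_6] = [v_5,v_6] − [v_3,v_6] + [v_3,v_5],
  ∂[v_0,v_4,v_6] = [v_4,v_6] − [v_0,v_6] + [v_0,v_4].
The 21×14 boundary matrix has rank 13 and Smith normal form diag(1,1,1,1,1,1,1,1,1,1,1,1,1).

Now H_k = ker ∂_k / im ∂_{k+1}, so:

  H_0: rank C_0 − rank ∂_1 = 7 − 6 = 1, and the invariant factors of ∂_1 are all 1, so H_0 ≅ Z.
  H_1: rank ker ∂_1 − rank ∂_2 = (21 − 6) − 13 = 2, and the invariant factors of ∂_2 are all 1, so H_1 ≅ Z^2.
  H_2: rank ker ∂_2 − rank ∂_3 = (14 − 13) − 0 = 1, and there is no ∂_3, so H_2 ≅ Z.

H_0 = Z,  H_1 = Z^2,  H_2 = Z.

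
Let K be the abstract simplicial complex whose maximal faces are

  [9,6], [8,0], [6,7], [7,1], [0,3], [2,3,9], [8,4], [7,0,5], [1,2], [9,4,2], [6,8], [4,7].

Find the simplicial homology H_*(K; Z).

H_0 ≅ Z,  H_1 ≅ Z^5,  H_2 = 0.

Order the vertices as 0 < 1 < 2 < 3 < 4 < 5 < 6 < 7 < 8 < 9. Listing each simplex with vertices in this order, K has dimension 2 with simplices:

  0-simplices (10): [0], [1], [2], [3], [4], [5], [6], [7], [8], [9]
  1-simplices (17): [0,3], [0,5], [0,7], [0,8], [1,2], [1,7], [2,3], [2,4], [2,9], [3,9], [4,7], [4,8], [4,9], [5,7], [6,7], [6,8], [6,9]
  2-simplices (3): [0,5,7], [2,3,9], [2,4,9]

Hence C_0 ≅ Z^10, C_1 ≅ Z^17, C_2 ≅ Z^3.

Boundary ∂_1: C_1 → C_0 maps an edge to its endpoints' difference, ∂[p,q] = q − p.
The 10×17 boundary matrix has rank 9 and Smith normal form diag(1,1,1,1,1,1,1,1,1).

The boundary map ∂_2: C_2 → C_1 acts by ∂[p,q,r] = [q,r] − [p,r] + [p,q]. For instance
  ∂[2,4,9] = [4,9] − [2,9] + [2,4],
  ∂[2,3,9] = [3,9] − [2,9] + [2,3].
As a 17×3 matrix over Z this has rank 3, with invariant factors (1,1,1).

Reading off H_k = ker ∂_k / im ∂_{k+1}:

  H_0: rank C_0 − rank ∂_1 = 10 − 9 = 1, and the invariant factors of ∂_1 are all 1, so H_0 = Z.
  H_1: rank ker ∂_1 − rank ∂_2 = (17 − 9) − 3 = 5, and the invariant factors of ∂_2 are all 1, so H_1 = Z^5.
  H_2: rank ker ∂_2 − rank ∂_3 = (3 − 3) − 0 = 0, and there is no ∂_3, so H_2 = 0.

As a check, the Euler characteristic is 10 − 17 + 3 = -4, which agrees with 1 − 5 + 0 = -4.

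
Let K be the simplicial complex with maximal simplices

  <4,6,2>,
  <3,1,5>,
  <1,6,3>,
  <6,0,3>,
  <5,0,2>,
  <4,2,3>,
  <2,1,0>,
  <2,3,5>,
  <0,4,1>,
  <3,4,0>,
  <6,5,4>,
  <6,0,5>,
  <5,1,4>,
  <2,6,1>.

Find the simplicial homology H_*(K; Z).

Take the total order 0 < 1 < 2 < 3 < 4 < 5 < 6 on the vertex set. Then K (dimension 2) consists of the simplices:

  0-simplices (7): [0], [1], [2], [3], [4], [5], [6]
  1-simplices (21): [0,1], [0,2], [0,3], [0,4], [0,5], [0,6], [1,2], [1,3], [1,4], [1,5], [1,6], [2,3], [2,4], [2,5], [2,6], [3,4], [3,5], [3,6], [4,5], [4,6], [5,6]
  2-simplices (14): [0,1,2], [0,1,4], [0,2,5], [0,3,4], [0,3,6], [0,5,6], [1,2,6], [1,3,5], [1,3,6], [1,4,5], [2,3,4], [2,3,5], [2,4,6], [4,5,6]

so the chain groups are C_0 ≅ Z^7, C_1 ≅ Z^21, C_2 ≅ Z^14.

Boundary ∂_1: C_1 → C_0 maps an edge to its endpoints' difference, ∂[p,q] = q − p. For instance
  ∂[1,3] = [3] − [1].
This gives a 7×21 integer matrix of rank 6; reducing to Smith normal form yields diagonal entries (1,1,1,1,1,1).

The boundary map ∂_2: C_2 → C_1 sends each 2-simplex [p,q,r] to [q,r] − [p,r] + [p,q]. For instance
  ∂[0,3,6] = [3,6] − [0,6] + [0,3],
  ∂[1,3,6] = [3,6] − [1,6] + [1,3].
This gives a 21×14 integer matrix of rank 13; reducing to Smith normal form yields diagonal entries (1,1,1,1,1,1,1,1,1,1,1,1,1).

Reading off H_k = ker ∂_k / im ∂_{k+1}:

  H_0: rank C_0 − rank ∂_1 = 7 − 6 = 1, and the invariant factors of ∂_1 are all 1, so H_0 = Z.
  H_1: rank ker ∂_1 − rank ∂_2 = (21 − 6) − 13 = 2, and the invariant factors of ∂_2 are all 1, so H_1 = Z^2.
  H_2: rank ker ∂_2 − rank ∂_3 = (14 − 13) − 0 = 1, and there is no ∂_3, so H_2 = Z.

As a check, the Euler characteristic is 7 − 21 + 14 = 0, which agrees with 1 − 2 + 1 = 0.
(K is a triangulation of the torus T^2.)

H_0 = Z,  H_1 = Z^2,  H_2 = Z.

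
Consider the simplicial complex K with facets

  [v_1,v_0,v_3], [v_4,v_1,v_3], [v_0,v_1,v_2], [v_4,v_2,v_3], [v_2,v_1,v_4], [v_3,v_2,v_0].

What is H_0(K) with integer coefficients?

H_0 = Z.

Take the total order v_0 < v_1 < v_2 < v_3 < v_4 on the vertex set. Then K (dimension 2) consists of the simplices:

  0-simplices (5): [v_0], [v_1], [v_2], [v_3], [v_4]
  1-simplices (9): [v_0,v_1], [v_0,v_2], [v_0,v_3], [v_1,v_2], [v_1,v_3], [v_1,v_4], [v_2,v_3], [v_2,v_4], [v_3,v_4]
  2-simplices (6): [v_0,v_1,v_2], [v_0,v_1,v_3], [v_0,v_2,v_3], [v_1,v_2,v_4], [v_1,v_3,v_4], [v_2,v_3,v_4]

Hence C_0 ≅ Z^5, C_1 ≅ Z^9, C_2 ≅ Z^6.

Boundary ∂_1: C_1 → C_0 sends each edge [p,q] (with p < q) to q − p.
The 5×9 boundary matrix has rank 4 and Smith normal form diag(1,1,1,1).

Boundary ∂_2: C_2 → C_1 maps a triangle to the signed sum of its edges. For instance
  ∂[v_1,v_3,v_4] = [v_3,v_4] − [v_1,v_4] + [v_1,v_3],
  ∂[v_0,v_1,v_2] = [v_1,v_2] − [v_0,v_2] + [v_0,v_1].
This gives a 9×6 integer matrix of rank 5; reducing to Smith normal form yields diagonal entries (1,1,1,1,1).

Now H_k = ker ∂_k / im ∂_{k+1}, so:

  H_0: rank C_0 − rank ∂_1 = 5 − 4 = 1, and the invariant factors of ∂_1 are all 1, so H_0 ≅ Z.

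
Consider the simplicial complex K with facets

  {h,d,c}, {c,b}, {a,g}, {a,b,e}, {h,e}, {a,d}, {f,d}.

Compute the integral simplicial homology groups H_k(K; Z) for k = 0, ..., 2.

H_0 ≅ Z,  H_1 ≅ Z^2,  H_2 = 0.

Take the total order a < b < c < d < e < f < g < h on the vertex set. Then K (dimension 2) consists of the simplices:

  0-simplices (8): a, b, c, d, e, f, g, h
  1-simplices (11): ab, ad, ae, ag, bc, be, cd, ch, df, dh, eh
  2-simplices (2): abe, cdh

Hence C_0 ≅ Z^8, C_1 ≅ Z^11, C_2 ≅ Z^2.

Boundary ∂_1: C_1 → C_0 maps an edge to its endpoints' difference, ∂[p,q] = q − p.
This gives a 8×11 integer matrix of rank 7; reducing to Smith normal form yields diagonal entries (1,1,1,1,1,1,1).

∂_2: C_2 → C_1 acts by ∂[p,q,r] = [q,r] − [p,r] + [p,q]. For instance
  ∂cdh = dh − ch + cd,
  ∂abe = be − ae + ab.
This gives a 11×2 integer matrix of rank 2; reducing to Smith normal form yields diagonal entries (1,1).

Now H_k = ker ∂_k / im ∂_{k+1}, so:

  H_0: rank C_0 − rank ∂_1 = 8 − 7 = 1, and the invariant factors of ∂_1 are all 1, so H_0 = Z.
  H_1: rank ker ∂_1 − rank ∂_2 = (11 − 7) − 2 = 2, and the invariant factors of ∂_2 are all 1, so H_1 = Z^2.
  H_2: rank ker ∂_2 − rank ∂_3 = (2 − 2) − 0 = 0, and there is no ∂_3, so H_2 = 0.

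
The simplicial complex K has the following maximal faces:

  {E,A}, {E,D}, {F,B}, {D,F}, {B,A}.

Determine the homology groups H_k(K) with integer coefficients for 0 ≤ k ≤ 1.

Take the total order A < B < D < E < F on the vertex set. Then K (dimension 1) consists of the simplices:

  0-simplices (5): A, B, D, E, F
  1-simplices (5): AB, AE, BF, DE, DF

so the chain groups are C_0 ≅ Z^5, C_1 ≅ Z^5.

Boundary ∂_1: C_1 → C_0 is given by ∂[p,q] = [q] − [p]. For instance
  ∂AE = E − A.
The 5×5 boundary matrix has rank 4 and Smith normal form diag(1,1,1,1).

Computing H_k = (kernel of ∂_k) / (image of ∂_{k+1}):

  H_0: rank C_0 − rank ∂_1 = 5 − 4 = 1, and the invariant factors of ∂_1 are all 1, so H_0 ≅ Z.
  H_1: rank ker ∂_1 − rank ∂_2 = (5 − 4) − 0 = 1, and there is no ∂_2, so H_1 ≅ Z.

H_0 = Z,  H_1 = Z.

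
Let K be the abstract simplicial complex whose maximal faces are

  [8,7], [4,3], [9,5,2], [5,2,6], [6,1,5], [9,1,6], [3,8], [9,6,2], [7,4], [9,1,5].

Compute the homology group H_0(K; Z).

H_0 ≅ Z^2.

Take the total order 1 < 2 < 3 < 4 < 5 < 6 < 7 < 8 < 9 on the vertex set. Then K (dimension 2) consists of the simplices:

  0-simplices (9): [1], [2], [3], [4], [5], [6], [7], [8], [9]
  1-simplices (13): [1,5], [1,6], [1,9], [2,5], [2,6], [2,9], [3,4], [3,8], [4,7], [5,6], [5,9], [6,9], [7,8]
  2-simplices (6): [1,5,6], [1,5,9], [1,6,9], [2,5,6], [2,5,9], [2,6,9]

Hence C_0 ≅ Z^9, C_1 ≅ Z^13, C_2 ≅ Z^6.

The boundary map ∂_1: C_1 → C_0 is given by ∂[p,q] = [q] − [p].
The resulting 9×13 matrix has rank 7, and its Smith normal form has invariant factors (1,1,1,1,1,1,1).

Boundary ∂_2: C_2 → C_1 sends each 2-simplex [p,q,r] to [q,r] − [p,r] + [p,q]. For instance
  ∂[1,6,9] = [6,9] − [1,9] + [1,6],
  ∂[1,5,9] = [5,9] − [1,9] + [1,5].
The resulting 13×6 matrix has rank 5, and its Smith normal form has invariant factors (1,1,1,1,1).

From H_k ≅ ker(∂_k) / im(∂_{k+1}) we obtain:

  H_0: rank C_0 − rank ∂_1 = 9 − 7 = 2, and the invariant factors of ∂_1 are all 1, so H_0 ≅ Z^2.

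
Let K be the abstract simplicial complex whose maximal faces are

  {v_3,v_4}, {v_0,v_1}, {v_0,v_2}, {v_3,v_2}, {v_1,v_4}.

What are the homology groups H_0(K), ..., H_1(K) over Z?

H_0 = Z,  H_1 = Z.

We work with the vertex ordering v_0 < v_1 < v_2 < v_3 < v_4. The simplices of K, each written with vertices in increasing order, are:

  0-simplices (5): [v_0], [v_1], [v_2], [v_3], [v_4]
  1-simplices (5): [v_0,v_1], [v_0,v_2], [v_1,v_4], [v_2,v_3], [v_3,v_4]

Hence C_0 ≅ Z^5, C_1 ≅ Z^5.

The boundary map ∂_1: C_1 → C_0 is given by ∂[p,q] = [q] − [p].
This gives a 5×5 integer matrix of rank 4; reducing to Smith normal form yields diagonal entries (1,1,1,1).

From H_k ≅ ker(∂_k) / im(∂_{k+1}) we obtain:

  H_0: rank C_0 − rank ∂_1 = 5 − 4 = 1, and the invariant factors of ∂_1 are all 1, so H_0 = Z.
  H_1: rank ker ∂_1 − rank ∂_2 = (5 − 4) − 0 = 1, and there is no ∂_2, so H_1 = Z.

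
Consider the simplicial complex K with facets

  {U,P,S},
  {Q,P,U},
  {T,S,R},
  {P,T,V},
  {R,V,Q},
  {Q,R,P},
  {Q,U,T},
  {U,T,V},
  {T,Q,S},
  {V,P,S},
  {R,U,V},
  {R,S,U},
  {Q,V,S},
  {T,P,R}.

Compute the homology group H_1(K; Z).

Order the vertices as P < Q < R < S < T < U < V. Listing each simplex with vertices in this order, K has dimension 2 with simplices:

  0-simplices (7): P, Q, R, S, T, U, V
  1-simplices (21): PQ, PR, PS, PT, PU, PV, QR, QS, QT, QU, QV, RS, RT, RU, RV, ST, SU, SV, TU, TV, UV
  2-simplices (14): PQR, PQU, PRT, PSU, PSV, PTV, QRV, QST, QSV, QTU, RST, RSU, RUV, TUV

giving chain groups C_0 ≅ Z^7, C_1 ≅ Z^21, C_2 ≅ Z^14.

∂_1: C_1 → C_0 maps an edge to its endpoints' difference, ∂[p,q] = q − p. For instance
  ∂PQ = Q − P.
This gives a 7×21 integer matrix of rank 6; reducing to Smith normal form yields diagonal entries (1,1,1,1,1,1).

The boundary map ∂_2: C_2 → C_1 maps a triangle to the signed sum of its edges. For instance
  ∂PRT = RT − PT + PR,
  ∂PSU = SU − PU + PS.
The resulting 21×14 matrix has rank 13, and its Smith normal form has invariant factors (1,1,1,1,1,1,1,1,1,1,1,1,1).

Computing H_k = (kernel of ∂_k) / (image of ∂_{k+1}):

  H_1: rank ker ∂_1 − rank ∂_2 = (21 − 6) − 13 = 2, and the invariant factors of ∂_2 are all 1, so H_1 ≅ Z^2.

(K is a triangulation of the torus T^2.)

H_1 ≅ Z^2.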